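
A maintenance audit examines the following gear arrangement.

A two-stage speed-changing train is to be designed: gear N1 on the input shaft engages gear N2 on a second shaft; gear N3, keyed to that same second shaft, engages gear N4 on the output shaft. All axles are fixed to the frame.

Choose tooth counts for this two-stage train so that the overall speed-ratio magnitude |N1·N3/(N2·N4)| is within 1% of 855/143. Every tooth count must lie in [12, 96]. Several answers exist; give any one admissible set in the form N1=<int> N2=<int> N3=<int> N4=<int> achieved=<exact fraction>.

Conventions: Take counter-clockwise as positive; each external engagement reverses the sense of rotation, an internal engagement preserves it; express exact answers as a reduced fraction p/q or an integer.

N1=18 N2=13 N3=95 N4=22 achieved=855/143

2-stage fixed-axis compound train for ratio 855/143
target = 855/143 in lowest terms: an exact hit needs N1·N3 = k·855 and N2·N4 = k·143 for one integer k, every count in [12, 96]; additionally prefer no 1:1 stage (N1 ≠ N2, N3 ≠ N4)
k = 1: no 1:1-free in-range split of k·855 and k·143 into factor pairs; take k = 2
k = 2: N1·N3 = 1710 = 18·95, N2·N4 = 286 = 13·22
achieved = 18·95/(13·22) = 855/143; |achieved − target| = 0 ≤ 171/2860 ✓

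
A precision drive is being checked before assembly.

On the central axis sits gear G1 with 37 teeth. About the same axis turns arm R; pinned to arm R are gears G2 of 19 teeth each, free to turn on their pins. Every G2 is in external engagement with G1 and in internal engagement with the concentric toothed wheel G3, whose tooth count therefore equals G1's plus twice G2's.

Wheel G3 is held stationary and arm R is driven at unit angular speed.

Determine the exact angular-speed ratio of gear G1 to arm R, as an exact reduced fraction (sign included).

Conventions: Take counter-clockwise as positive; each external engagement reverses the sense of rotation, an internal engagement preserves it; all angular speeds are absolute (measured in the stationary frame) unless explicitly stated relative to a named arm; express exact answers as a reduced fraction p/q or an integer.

topology: planetary set — G1 37T / G2 19T / G3 75T, arm = carrier (Willis)
ring teeth: 37 + 2·19 = 75
37(ω_sun−ω_arm) = −75(ω_ring−ω_arm),  ω_ring = 0, ω_arm = 1
ω_sun = 1 − (75/37)(0−1) = 112/37
ω_out/ω_in = 112/37

112/37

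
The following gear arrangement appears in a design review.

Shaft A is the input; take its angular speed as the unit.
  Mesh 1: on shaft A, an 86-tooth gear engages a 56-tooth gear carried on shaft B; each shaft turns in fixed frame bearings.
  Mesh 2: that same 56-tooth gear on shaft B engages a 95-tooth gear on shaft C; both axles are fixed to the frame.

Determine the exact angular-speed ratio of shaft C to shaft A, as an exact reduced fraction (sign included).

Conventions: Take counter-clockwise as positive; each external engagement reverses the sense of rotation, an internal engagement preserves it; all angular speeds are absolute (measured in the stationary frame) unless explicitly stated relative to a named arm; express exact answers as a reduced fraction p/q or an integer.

class = fixed-axis compound train [2 meshes; 2 ratios multiply, 2 sense flips]
mesh 1 [86T→56T]: running ratio 43/28, sense −
mesh 2 [56T→95T]: running ratio 86/95, sense +
ω_out/ω_in = 86/95

86/95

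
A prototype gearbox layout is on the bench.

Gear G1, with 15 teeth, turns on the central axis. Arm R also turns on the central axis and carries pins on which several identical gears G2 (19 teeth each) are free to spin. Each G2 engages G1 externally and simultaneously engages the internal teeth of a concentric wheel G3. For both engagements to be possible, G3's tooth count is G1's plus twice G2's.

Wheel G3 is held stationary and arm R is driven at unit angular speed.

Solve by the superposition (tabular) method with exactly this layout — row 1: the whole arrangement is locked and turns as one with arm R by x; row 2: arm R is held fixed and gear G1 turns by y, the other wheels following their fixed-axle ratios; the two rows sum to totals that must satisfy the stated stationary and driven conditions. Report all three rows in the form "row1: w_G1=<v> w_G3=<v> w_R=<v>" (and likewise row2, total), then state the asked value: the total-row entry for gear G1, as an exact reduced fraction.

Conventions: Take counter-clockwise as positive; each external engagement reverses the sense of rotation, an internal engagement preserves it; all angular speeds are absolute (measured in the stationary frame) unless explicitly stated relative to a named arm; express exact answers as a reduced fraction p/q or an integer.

row1: w_G1=1 w_G3=1 w_R=1
row2: w_G1=53/15 w_G3=-1 w_R=0
total: w_G1=68/15 w_G3=0 w_R=1
asked value: 68/15

planetary set (15T centre, 19T on arm, 53T internal) — Willis relation
row 1 (train locked, turned with arm): all members turn x
row 2: sun turns y, ring = −(15/53)·y, arm 0
boundary: total ω_ring = x − (15/53)·y = 0 and total ω_arm = x = 1  ⇒  y = 53/15, x = 1
row 2 ring = −(15/53)·53/15 = -1
totals (row 1 + row 2): sun 1 + 53/15 = 68/15, ring 1 + (-1) = 0, arm 1 + 0 = 1
asked cell (total, sun) = 68/15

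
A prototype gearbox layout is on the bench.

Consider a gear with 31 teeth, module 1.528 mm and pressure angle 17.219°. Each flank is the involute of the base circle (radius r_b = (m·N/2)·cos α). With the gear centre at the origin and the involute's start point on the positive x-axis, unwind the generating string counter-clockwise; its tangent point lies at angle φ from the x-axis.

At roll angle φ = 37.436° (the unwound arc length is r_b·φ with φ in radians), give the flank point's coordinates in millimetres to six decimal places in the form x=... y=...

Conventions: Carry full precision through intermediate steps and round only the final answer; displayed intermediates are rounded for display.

x=26.948067 y=2.014952

class = single-mesh tooth geometry [base-circle involute, m = 1.528, 31T]
pitch radius r_p = m·N/2 = 1.528·31/2 = 23.684000
base radius r_b = r_p·cos α = 23.684000·cos 17.219° = 22.622489
roll angle φ = 37.436° = 0.65338146 rad
x = r_b·(cos φ + φ·sin φ) = 26.948067
y = r_b·(sin φ − φ·cos φ) = 2.014952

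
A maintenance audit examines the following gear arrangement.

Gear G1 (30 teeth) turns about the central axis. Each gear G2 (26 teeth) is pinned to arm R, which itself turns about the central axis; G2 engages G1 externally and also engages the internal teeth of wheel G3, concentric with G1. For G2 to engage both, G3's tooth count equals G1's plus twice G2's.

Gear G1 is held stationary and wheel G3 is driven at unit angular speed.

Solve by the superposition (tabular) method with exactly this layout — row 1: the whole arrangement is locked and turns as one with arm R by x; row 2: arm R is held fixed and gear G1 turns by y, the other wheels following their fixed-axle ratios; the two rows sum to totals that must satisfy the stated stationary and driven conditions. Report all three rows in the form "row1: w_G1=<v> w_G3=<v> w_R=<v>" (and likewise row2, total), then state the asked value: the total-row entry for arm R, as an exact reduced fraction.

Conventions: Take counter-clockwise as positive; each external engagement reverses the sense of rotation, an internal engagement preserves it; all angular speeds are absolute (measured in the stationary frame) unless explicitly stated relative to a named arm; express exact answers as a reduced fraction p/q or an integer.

row1: w_G1=41/56 w_G3=41/56 w_R=41/56
row2: w_G1=-41/56 w_G3=15/56 w_R=0
total: w_G1=0 w_G3=1 w_R=41/56
asked value: 41/56

planetary set (30T centre, 26T on arm, 82T internal) — Willis relation
row 1 — lock + rotate with arm: ω_sun = ω_ring = ω_arm = x
row 2 (arm held, sun turns y): ω_ring = −(30/82)·y, ω_arm = 0
boundary: total ω_sun = x + y = 0 and total ω_ring = x − (30/82)·y = 1  ⇒  y = -41/56, x = 41/56
row 2 ring = −(30/82)·(-41/56) = 15/56
totals (row 1 + row 2): sun 41/56 + (-41/56) = 0, ring 41/56 + 15/56 = 1, arm 41/56 + 0 = 41/56
asked cell (total, arm) = 41/56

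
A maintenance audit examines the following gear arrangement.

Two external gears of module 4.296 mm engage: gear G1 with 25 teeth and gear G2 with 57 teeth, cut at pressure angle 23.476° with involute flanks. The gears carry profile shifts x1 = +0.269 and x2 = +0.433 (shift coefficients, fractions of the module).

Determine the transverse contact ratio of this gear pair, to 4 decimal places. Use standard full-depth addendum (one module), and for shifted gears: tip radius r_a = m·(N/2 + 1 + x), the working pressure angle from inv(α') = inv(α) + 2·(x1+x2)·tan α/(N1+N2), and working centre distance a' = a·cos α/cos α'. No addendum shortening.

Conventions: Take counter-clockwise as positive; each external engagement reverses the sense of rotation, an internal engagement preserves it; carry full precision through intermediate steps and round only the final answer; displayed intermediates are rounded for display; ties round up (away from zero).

1.4744

class = single-mesh tooth geometry [involute pair 25T × 57T, m = 4.296]
base radii: r_b1 = 49.255091, r_b2 = 112.301608
tip radii: r_a1 = 59.151624, r_a2 = 128.592168
inv(α') = inv(23.476°) + 2·(+0.269+0.433)·tan α/(25+57) = 0.03201721  ⇒  α' = 25.52532°
a' = a·cos α / cos α' = 176.1360·cos 23.476°/cos 25.52532° = 179.031025
action lengths: √(r_a1²−r_b1²) = 32.754399, √(r_a2²−r_b2²) = 62.644190
base pitch p_b = π·m·cos α = 12.379155
CR = (32.754399 + 62.644190 − 179.031025·sin 25.52532°)/12.379155 = 1.474443
contact ratio ≈ 1.4744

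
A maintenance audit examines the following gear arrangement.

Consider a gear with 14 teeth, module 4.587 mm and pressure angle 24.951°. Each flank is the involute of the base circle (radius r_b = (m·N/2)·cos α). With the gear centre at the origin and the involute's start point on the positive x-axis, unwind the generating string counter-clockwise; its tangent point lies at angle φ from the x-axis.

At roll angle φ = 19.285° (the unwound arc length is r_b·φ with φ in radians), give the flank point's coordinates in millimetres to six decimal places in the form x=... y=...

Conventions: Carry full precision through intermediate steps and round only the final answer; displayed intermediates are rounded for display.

topology: single-mesh involute geometry — m = 4.587, N = 14
pitch radius r_p = m·N/2 = 4.587·14/2 = 32.109000
base radius r_b = r_p·cos α = 32.109000·cos 24.951° = 29.112231
roll angle φ = 19.285° = 0.33658675 rad
x = r_b·(cos φ + φ·sin φ) = 30.714890
y = r_b·(sin φ − φ·cos φ) = 0.365862

x=30.714890 y=0.365862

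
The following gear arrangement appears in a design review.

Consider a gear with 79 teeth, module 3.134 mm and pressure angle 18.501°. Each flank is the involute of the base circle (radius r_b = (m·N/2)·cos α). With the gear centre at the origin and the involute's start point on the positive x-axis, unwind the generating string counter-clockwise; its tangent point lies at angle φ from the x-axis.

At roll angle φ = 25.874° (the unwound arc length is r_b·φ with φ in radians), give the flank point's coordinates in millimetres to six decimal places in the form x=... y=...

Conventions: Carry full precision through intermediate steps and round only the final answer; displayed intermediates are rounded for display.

recognized (one wheel, involute flank): single-mesh tooth geometry, m = 3.134, N = 79
pitch radius r_p = m·N/2 = 3.134·79/2 = 123.793000
base radius r_b = r_p·cos α = 123.793000·cos 18.501° = 117.395145
roll angle φ = 25.874° = 0.45158649 rad
x = r_b·(cos φ + φ·sin φ) = 128.761968
y = r_b·(sin φ − φ·cos φ) = 3.530768

x=128.761968 y=3.530768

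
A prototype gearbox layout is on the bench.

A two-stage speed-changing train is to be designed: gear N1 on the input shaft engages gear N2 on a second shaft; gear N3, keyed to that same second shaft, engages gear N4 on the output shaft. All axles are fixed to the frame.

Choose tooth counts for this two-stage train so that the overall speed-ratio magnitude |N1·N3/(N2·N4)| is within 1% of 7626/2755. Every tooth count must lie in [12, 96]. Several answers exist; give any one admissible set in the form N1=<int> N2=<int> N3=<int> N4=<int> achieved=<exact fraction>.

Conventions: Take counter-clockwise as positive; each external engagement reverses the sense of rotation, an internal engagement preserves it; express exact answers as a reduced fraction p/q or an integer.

N1=82 N2=29 N3=93 N4=95 achieved=7626/2755

2-stage fixed-axis compound train for ratio 7626/2755
target = 7626/2755 in lowest terms: an exact hit needs N1·N3 = k·7626 and N2·N4 = k·2755 for one integer k, every count in [12, 96]; additionally prefer no 1:1 stage (N1 ≠ N2, N3 ≠ N4)
k = 1: N1·N3 = 7626 = 82·93, N2·N4 = 2755 = 29·95
achieved = 82·93/(29·95) = 7626/2755; |achieved − target| = 0 ≤ 3813/137750 ✓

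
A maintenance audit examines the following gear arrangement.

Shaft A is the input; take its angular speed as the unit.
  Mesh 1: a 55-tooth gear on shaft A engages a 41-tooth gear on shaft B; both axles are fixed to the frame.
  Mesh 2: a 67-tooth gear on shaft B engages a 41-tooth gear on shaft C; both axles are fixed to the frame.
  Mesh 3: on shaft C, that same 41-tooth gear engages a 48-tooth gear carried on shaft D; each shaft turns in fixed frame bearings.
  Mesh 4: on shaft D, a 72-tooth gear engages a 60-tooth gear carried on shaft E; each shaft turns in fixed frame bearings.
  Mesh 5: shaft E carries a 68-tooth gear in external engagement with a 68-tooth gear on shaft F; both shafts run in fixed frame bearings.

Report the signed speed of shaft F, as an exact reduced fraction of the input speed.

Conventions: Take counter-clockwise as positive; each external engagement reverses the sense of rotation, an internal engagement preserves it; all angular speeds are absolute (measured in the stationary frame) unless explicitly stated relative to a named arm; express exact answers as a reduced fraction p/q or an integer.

5-mesh fixed-axis compound train (all bearings frame-fixed)
mesh 1 [55T→41T]: |ω|/ω_in = 1×55/41 = 55/41, sense flips to −
mesh 2 [67T→41T]: |ω|/ω_in = (55/41)×67/41 = 3685/1681, sense flips to +
mesh 3 [41T→48T]: |ω|/ω_in = (3685/1681)×41/48 = 3685/1968, sense flips to −
mesh 4 [72T→60T]: |ω|/ω_in = (3685/1968)×72/60 = 737/328, sense flips to +
mesh 5 [68T→68T]: |ω|/ω_in = (737/328)×68/68 = 737/328, sense flips to −
signed output speed (× input speed) = -737/328

-737/328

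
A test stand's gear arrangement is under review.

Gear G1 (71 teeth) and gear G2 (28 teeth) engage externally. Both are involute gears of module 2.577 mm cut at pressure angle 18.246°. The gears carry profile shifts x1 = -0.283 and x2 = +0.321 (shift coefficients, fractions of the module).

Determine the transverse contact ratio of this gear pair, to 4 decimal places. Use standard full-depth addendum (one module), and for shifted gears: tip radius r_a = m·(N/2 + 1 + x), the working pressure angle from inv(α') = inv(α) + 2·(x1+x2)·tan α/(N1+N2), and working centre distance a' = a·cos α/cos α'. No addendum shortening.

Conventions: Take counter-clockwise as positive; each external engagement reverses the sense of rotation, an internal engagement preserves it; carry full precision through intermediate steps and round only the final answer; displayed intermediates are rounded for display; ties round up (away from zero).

recognized (one external pair, fixed centres): single-mesh tooth geometry, m = 2.577, N1 = 71, N2 = 28
base radii: r_b1 = 86.883800, r_b2 = 34.264034
tip radii: r_a1 = 93.331209, r_a2 = 39.482217
inv(α') = inv(18.246°) + 2·(-0.283+0.321)·tan α/(71+28) = 0.01147345  ⇒  α' = 18.37839°
a' = a·cos α / cos α' = 127.5615·cos 18.246°/cos 18.37839° = 127.659084
action lengths: √(r_a1²−r_b1²) = 34.086946, √(r_a2²−r_b2²) = 19.616866
base pitch p_b = π·m·cos α = 7.688831
CR = (34.086946 + 19.616866 − 127.659084·sin 18.37839°)/7.688831 = 1.749816
contact ratio ≈ 1.7498

1.7498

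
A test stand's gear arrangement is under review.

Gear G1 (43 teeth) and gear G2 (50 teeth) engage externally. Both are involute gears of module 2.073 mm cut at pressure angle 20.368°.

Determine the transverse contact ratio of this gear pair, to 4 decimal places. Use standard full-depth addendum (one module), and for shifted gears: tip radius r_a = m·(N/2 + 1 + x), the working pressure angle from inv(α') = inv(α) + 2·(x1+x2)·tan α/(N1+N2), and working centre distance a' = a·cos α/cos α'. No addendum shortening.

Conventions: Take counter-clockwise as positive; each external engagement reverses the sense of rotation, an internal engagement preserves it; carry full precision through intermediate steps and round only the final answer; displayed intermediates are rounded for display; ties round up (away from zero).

1.7222

recognized (one external pair, fixed centres): single-mesh tooth geometry, m = 2.073, N1 = 43, N2 = 50
base radii: r_b1 = 41.782860, r_b2 = 48.584721
tip radii: r_a1 = 46.642500, r_a2 = 53.898000
no profile shift: α' = α, a' = a
action lengths: √(r_a1²−r_b1²) = 20.729579, √(r_a2²−r_b2²) = 23.334938
base pitch p_b = π·m·cos α = 6.105336
CR = (20.729579 + 23.334938 − 96.394500·sin 20.36800°)/6.105336 = 1.722191
contact ratio ≈ 1.7222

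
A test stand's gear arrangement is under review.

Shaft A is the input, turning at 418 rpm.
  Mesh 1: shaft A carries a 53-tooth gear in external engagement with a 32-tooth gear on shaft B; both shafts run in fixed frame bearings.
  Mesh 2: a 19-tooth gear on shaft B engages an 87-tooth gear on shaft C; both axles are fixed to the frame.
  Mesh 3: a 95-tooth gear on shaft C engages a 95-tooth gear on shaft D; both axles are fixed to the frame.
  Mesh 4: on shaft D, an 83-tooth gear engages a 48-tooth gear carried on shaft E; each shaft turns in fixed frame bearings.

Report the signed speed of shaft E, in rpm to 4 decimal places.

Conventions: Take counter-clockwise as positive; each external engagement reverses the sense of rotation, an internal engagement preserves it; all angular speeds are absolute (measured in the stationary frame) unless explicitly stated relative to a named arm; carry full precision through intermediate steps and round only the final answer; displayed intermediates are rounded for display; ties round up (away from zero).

+261.4408 rpm

topology: fixed-axis compound train — 4 meshes, A→E
mesh 1 [53T→32T]: ω = 418.0000×53/32 = 692.3125 rpm, sense flips to −
mesh 2 [19T→87T]: ω = 692.3125×19/87 = 151.1947 rpm, sense flips to +
mesh 3 [95T→95T]: ω = 151.1947×95/95 = 151.1947 rpm, sense flips to −
mesh 4 [83T→48T]: ω = 151.1947×83/48 = 261.4408 rpm, sense flips to +
signed output speed = +261.4408 rpm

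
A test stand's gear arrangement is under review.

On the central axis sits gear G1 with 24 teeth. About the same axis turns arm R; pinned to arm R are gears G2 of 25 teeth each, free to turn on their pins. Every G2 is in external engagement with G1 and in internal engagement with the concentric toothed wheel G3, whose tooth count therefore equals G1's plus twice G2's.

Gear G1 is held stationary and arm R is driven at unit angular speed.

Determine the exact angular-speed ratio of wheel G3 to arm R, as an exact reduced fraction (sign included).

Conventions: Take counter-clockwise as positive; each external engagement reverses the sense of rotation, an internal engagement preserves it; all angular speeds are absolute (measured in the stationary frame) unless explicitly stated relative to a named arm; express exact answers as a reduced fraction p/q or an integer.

recognized (axles ride arm R): planetary set, 24/25/74 teeth
ring teeth: 24 + 2·25 = 74
24(ω_sun−ω_arm) = −74(ω_ring−ω_arm),  ω_sun = 0, ω_arm = 1
ω_ring = 1 − (24/74)(0−1) = 49/37
ω_out/ω_in = 49/37

49/37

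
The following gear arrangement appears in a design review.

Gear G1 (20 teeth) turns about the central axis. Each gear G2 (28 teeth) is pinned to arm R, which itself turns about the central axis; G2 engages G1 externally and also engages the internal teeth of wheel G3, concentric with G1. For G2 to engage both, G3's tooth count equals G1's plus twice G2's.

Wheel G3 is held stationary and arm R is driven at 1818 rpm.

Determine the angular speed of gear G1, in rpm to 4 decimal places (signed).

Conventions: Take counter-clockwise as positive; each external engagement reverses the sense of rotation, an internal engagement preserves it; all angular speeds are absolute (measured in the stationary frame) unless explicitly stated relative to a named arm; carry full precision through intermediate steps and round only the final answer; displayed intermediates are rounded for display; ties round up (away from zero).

class = planetary set [G3 = 20+2·28 = 76; Willis about the carrier]
normalise by the input: solve with ω_arm = 1, then scale by 1818 rpm
ring teeth: 20 + 2·28 = 76
20(ω_sun−ω_arm) = −76(ω_ring−ω_arm),  ω_ring = 0, ω_arm = 1
ω_sun = 1 − (76/20)(0−1) = 24/5
scale: ω_sun = 24/5 × 1818 rpm = +8726.4000 rpm

+8726.4000 rpm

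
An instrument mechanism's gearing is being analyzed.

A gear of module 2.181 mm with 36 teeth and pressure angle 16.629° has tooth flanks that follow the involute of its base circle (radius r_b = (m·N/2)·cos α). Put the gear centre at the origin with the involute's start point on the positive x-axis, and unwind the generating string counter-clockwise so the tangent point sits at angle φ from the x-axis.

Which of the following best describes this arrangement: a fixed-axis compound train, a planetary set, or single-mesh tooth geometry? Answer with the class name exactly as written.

topology: single-mesh involute geometry — m = 2.181, N = 36
classification: single-mesh tooth geometry

single-mesh tooth geometry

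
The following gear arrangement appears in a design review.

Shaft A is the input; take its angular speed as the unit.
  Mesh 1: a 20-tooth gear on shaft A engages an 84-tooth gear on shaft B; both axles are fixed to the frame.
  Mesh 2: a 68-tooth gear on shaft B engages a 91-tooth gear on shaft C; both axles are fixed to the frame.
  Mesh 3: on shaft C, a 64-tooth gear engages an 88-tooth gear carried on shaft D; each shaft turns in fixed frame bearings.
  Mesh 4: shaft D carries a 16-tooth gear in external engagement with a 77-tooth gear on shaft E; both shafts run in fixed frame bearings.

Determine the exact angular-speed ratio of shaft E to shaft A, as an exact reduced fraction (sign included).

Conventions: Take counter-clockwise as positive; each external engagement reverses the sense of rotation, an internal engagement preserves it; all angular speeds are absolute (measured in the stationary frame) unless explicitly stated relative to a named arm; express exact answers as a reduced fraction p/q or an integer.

43520/1618617

class = fixed-axis compound train [4 meshes; 4 ratios multiply, 4 sense flips]
mesh 1 [20T→84T]: running ratio 5/21, sense −
mesh 2 [68T→91T]: running ratio 340/1911, sense +
mesh 3 [64T→88T]: running ratio 2720/21021, sense −
mesh 4 [16T→77T]: running ratio 43520/1618617, sense +
ω_out/ω_in = 43520/1618617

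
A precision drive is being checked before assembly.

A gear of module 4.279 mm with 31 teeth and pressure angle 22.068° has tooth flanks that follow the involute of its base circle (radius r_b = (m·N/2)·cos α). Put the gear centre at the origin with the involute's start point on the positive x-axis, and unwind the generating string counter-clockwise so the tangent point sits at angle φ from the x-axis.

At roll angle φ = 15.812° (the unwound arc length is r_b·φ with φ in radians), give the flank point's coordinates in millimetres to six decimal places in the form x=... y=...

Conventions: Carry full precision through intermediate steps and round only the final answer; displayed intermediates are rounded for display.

single-mesh involute tooth geometry (31T wheel at module 4.279)
pitch radius r_p = m·N/2 = 4.279·31/2 = 66.324500
base radius r_b = r_p·cos α = 66.324500·cos 22.068° = 61.465475
roll angle φ = 15.812° = 0.27597146 rad
x = r_b·(cos φ + φ·sin φ) = 63.761711
y = r_b·(sin φ − φ·cos φ) = 0.427357

x=63.761711 y=0.427357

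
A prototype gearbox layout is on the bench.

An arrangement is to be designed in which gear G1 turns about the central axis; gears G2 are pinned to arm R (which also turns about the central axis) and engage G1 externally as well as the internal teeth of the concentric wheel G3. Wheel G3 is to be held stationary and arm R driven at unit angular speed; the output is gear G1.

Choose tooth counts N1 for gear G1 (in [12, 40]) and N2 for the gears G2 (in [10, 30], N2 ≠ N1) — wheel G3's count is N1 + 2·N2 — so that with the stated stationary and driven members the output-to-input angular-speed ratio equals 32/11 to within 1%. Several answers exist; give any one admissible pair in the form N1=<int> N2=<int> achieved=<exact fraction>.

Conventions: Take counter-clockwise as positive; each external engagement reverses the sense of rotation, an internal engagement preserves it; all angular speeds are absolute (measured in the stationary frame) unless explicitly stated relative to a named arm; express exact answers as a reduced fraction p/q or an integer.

topology: planetary set — design target 32/11, arm = carrier (Willis)
Willis with ω_ring = 0: ω_sun/ω_arm = (N1+N3)/N1; set equal to 32/11  ⇒  N3/N1 = 32/11 − 1 = 21/11
N3 = N1 + 2·N2  ⇒  N2/N1 = (N3/N1 − 1)/2 = (21/11 − 1)/2 = 5/11
smallest multiple with N1 ≥ 12 and N2 ≥ 10: k = 2  ⇒  N1 = 2·11 = 22, N2 = 2·5 = 10 (N1 ≤ 40, N2 ≤ 30, N2 ≠ N1 ✓), N3 = 22 + 2·10 = 42
check: (N1+N3)/N1 with N1 = 22, N3 = 42 gives 32/11; |achieved − target| = 0 ≤ 8/275 ✓

N1=22 N2=10 achieved=32/11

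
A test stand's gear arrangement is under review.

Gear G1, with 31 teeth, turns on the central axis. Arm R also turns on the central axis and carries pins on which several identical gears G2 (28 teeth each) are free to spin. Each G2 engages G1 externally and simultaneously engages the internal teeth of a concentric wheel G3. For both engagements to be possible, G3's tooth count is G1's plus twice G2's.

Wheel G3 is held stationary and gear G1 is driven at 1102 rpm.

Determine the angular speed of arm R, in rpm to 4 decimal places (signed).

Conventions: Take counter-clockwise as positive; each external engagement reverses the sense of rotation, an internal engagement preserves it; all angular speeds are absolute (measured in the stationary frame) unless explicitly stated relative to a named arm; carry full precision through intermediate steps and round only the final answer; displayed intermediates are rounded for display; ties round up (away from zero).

planetary set (31T centre, 28T on arm, 87T internal) — Willis relation
normalise by the input: solve with ω_sun = 1, then scale by 1102 rpm
ring teeth: 31 + 2·28 = 87
31(ω_sun−ω_arm) = −87(ω_ring−ω_arm),  ω_ring = 0, ω_sun = 1
31(1−ω_arm) = −87(0−ω_arm)  ⇒  118·ω_arm = 31  ⇒  ω_arm = 31/118
scale: ω_arm = 31/118 × 1102 rpm = +289.5085 rpm

+289.5085 rpm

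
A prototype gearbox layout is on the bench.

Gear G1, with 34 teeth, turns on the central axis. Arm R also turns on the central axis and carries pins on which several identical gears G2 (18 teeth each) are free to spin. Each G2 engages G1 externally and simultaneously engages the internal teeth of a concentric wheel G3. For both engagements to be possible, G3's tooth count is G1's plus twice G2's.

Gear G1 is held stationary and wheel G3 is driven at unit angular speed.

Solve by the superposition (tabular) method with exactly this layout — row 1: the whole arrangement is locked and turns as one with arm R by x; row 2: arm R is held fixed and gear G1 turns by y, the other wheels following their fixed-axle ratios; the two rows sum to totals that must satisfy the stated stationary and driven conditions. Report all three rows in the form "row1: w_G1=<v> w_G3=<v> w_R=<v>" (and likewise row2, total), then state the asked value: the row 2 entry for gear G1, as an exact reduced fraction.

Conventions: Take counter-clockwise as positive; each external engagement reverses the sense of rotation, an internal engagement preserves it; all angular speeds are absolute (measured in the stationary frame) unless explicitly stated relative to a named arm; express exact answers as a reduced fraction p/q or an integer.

topology: planetary set — G1 34T / G2 18T / G3 70T, arm = carrier (Willis)
row 1 (train locked, turned with arm): all members turn x
superposition row 2 [arm held]: sun y, ring −(34/70)·y, arm 0
boundary: total ω_sun = x + y = 0 and total ω_ring = x − (34/70)·y = 1  ⇒  y = -35/52, x = 35/52
row 2 ring = −(34/70)·(-35/52) = 17/52
totals (row 1 + row 2): sun 35/52 + (-35/52) = 0, ring 35/52 + 17/52 = 1, arm 35/52 + 0 = 35/52
asked cell (row2, sun) = -35/52

row1: w_G1=35/52 w_G3=35/52 w_R=35/52
row2: w_G1=-35/52 w_G3=17/52 w_R=0
total: w_G1=0 w_G3=1 w_R=35/52
asked value: -35/52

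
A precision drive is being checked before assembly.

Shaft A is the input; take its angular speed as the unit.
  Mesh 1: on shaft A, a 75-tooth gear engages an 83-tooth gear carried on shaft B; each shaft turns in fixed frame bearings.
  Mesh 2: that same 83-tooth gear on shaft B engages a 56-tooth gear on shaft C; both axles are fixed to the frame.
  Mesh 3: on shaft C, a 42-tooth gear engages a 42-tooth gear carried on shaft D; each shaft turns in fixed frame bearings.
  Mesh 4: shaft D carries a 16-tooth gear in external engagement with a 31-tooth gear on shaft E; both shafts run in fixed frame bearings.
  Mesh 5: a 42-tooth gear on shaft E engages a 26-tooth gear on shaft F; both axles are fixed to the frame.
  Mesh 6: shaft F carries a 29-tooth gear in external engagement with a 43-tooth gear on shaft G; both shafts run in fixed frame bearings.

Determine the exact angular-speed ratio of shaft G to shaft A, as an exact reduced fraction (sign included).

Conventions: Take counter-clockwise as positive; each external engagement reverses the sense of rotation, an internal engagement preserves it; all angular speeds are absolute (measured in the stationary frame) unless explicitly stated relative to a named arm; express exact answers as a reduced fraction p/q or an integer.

class = fixed-axis compound train [6 meshes; 6 ratios multiply, 6 sense flips]
mesh 1 [75T→83T]: running ratio 75/83, sense −
mesh 2 [83T→56T]: running ratio 75/56, sense +
mesh 3 [42T→42T]: running ratio 75/56, sense −
mesh 4 [16T→31T]: running ratio 150/217, sense +
mesh 5 [42T→26T]: running ratio 450/403, sense −
mesh 6 [29T→43T]: running ratio 13050/17329, sense +
ω_out/ω_in = 13050/17329

13050/17329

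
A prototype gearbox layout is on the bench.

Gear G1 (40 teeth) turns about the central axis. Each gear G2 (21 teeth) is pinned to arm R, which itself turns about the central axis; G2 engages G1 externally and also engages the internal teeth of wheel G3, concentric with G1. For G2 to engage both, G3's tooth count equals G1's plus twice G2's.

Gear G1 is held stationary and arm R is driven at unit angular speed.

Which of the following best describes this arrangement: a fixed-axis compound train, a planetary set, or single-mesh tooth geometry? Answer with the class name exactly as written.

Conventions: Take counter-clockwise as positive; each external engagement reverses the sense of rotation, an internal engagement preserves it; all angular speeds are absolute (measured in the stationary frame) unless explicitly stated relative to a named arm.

recognized (axles ride arm R): planetary set, 40/21/82 teeth
classification: planetary set

planetary set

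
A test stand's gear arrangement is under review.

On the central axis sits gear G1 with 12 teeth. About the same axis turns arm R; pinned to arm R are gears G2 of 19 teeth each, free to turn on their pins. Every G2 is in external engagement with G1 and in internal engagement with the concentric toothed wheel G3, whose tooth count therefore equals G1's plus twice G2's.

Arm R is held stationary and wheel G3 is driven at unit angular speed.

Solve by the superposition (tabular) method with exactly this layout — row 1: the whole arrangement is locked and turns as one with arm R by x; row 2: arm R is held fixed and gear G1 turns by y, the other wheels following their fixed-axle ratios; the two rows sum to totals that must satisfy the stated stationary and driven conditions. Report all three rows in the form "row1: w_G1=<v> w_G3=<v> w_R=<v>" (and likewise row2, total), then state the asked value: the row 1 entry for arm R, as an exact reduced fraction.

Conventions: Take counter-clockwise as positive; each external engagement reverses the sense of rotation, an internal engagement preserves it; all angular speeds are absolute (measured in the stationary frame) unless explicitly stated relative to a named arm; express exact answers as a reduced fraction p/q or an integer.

planetary set (12T centre, 19T on arm, 50T internal) — Willis relation
superposition row 1 [locked train]: every member turns x
row 2 — arm fixed, fixed-axis ratios: sun y, ring −(12/50)·y, arm 0
boundary: total ω_arm = x = 0 and total ω_ring = x − (12/50)·y = 1  ⇒  y = -25/6, x = 0
row 2 ring = −(12/50)·(-25/6) = 1
totals (row 1 + row 2): sun 0 + (-25/6) = -25/6, ring 0 + 1 = 1, arm 0 + 0 = 0
asked cell (row1, arm) = 0

row1: w_G1=0 w_G3=0 w_R=0
row2: w_G1=-25/6 w_G3=1 w_R=0
total: w_G1=-25/6 w_G3=1 w_R=0
asked value: 0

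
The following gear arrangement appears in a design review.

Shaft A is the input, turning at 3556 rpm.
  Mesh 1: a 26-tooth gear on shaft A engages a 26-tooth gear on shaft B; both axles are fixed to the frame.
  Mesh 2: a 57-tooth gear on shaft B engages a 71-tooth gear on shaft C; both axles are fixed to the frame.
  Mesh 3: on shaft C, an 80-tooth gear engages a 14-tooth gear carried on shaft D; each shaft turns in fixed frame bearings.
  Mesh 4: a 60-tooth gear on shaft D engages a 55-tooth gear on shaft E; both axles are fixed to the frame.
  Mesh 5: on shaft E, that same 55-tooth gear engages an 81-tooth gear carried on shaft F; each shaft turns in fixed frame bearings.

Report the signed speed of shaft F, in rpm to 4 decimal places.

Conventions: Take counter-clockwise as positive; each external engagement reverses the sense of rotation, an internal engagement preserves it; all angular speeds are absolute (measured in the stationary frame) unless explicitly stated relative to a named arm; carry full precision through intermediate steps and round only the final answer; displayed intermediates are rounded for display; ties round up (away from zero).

-12083.8811 rpm

recognized (6 fixed axles, 5 meshes): fixed-axis compound train
mesh 1 [26T→26T]: ω = 3556.0000×26/26 = 3556.0000 rpm, sense flips to −
mesh 2 [57T→71T]: ω = 3556.0000×57/71 = 2854.8169 rpm, sense flips to +
mesh 3 [80T→14T]: ω = 2854.8169×80/14 = 16313.2394 rpm, sense flips to −
mesh 4 [60T→55T]: ω = 16313.2394×60/55 = 17796.2612 rpm, sense flips to +
mesh 5 [55T→81T]: ω = 17796.2612×55/81 = 12083.8811 rpm, sense flips to −
signed output speed = -12083.8811 rpm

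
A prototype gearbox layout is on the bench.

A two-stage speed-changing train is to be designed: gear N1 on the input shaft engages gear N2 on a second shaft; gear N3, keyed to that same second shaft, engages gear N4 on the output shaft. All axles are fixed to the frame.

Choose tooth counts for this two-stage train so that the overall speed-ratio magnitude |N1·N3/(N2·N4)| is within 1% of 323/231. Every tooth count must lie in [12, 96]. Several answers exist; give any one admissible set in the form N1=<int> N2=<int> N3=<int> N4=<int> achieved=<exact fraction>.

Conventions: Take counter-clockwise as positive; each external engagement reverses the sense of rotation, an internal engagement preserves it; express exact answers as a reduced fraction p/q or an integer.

2-stage fixed-axis compound train for ratio 323/231
target = 323/231 in lowest terms: an exact hit needs N1·N3 = k·323 and N2·N4 = k·231 for one integer k, every count in [12, 96]; additionally prefer no 1:1 stage (N1 ≠ N2, N3 ≠ N4)
k = 1: no 1:1-free in-range split of k·323 and k·231 into factor pairs; take k = 2
k = 2: N1·N3 = 646 = 17·38, N2·N4 = 462 = 14·33
achieved = 17·38/(14·33) = 323/231; |achieved − target| = 0 ≤ 323/23100 ✓

N1=17 N2=14 N3=38 N4=33 achieved=323/231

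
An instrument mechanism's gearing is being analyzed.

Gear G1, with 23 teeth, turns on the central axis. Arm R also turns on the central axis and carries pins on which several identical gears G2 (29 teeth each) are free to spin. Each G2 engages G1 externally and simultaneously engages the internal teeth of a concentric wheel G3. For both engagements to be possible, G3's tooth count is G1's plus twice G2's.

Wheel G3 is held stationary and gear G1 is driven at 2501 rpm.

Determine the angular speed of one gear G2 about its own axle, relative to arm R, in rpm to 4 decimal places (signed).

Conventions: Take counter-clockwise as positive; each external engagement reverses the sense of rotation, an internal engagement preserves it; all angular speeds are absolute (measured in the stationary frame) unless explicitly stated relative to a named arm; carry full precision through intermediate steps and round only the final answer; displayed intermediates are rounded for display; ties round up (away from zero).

planetary set (23T centre, 29T on arm, 81T internal) — Willis relation
normalise by the input: solve with ω_sun = 1, then scale by 2501 rpm
ring teeth: 23 + 2·29 = 81
23(ω_sun−ω_arm) = −81(ω_ring−ω_arm),  ω_ring = 0, ω_sun = 1
23(1−ω_arm) = −81(0−ω_arm)  ⇒  104·ω_arm = 23  ⇒  ω_arm = 23/104
sun–planet mesh: 23·(1−23/104) = −29·(ω_p−ω_arm)  ⇒  ω_p−ω_arm = -1863/3016
scale: ω_p−ω_arm = -1863/3016 × 2501 rpm = -1544.8816 rpm

-1544.8816 rpm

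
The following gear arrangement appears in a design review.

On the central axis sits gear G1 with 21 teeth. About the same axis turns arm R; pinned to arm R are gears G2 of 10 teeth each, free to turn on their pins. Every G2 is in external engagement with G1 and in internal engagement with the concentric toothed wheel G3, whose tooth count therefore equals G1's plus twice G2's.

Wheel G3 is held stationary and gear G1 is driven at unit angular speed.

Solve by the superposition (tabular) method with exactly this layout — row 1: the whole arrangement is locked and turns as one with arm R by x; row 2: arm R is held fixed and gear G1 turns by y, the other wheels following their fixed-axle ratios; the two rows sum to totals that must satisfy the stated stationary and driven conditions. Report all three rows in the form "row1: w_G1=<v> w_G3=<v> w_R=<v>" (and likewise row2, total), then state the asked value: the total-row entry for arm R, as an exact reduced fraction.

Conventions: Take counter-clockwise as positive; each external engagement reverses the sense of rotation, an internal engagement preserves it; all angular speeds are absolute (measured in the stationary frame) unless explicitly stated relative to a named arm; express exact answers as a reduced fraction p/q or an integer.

row1: w_G1=21/62 w_G3=21/62 w_R=21/62
row2: w_G1=41/62 w_G3=-21/62 w_R=0
total: w_G1=1 w_G3=0 w_R=21/62
asked value: 21/62

planetary set (21T centre, 10T on arm, 41T internal) — Willis relation
row 1: whole set turns with the arm by x
row 2: sun turns y, ring = −(21/41)·y, arm 0
boundary: total ω_ring = x − (21/41)·y = 0 and total ω_sun = x + y = 1  ⇒  y = 41/62, x = 21/62
row 2 ring = −(21/41)·41/62 = -21/62
totals (row 1 + row 2): sun 21/62 + 41/62 = 1, ring 21/62 + (-21/62) = 0, arm 21/62 + 0 = 21/62
asked cell (total, arm) = 21/62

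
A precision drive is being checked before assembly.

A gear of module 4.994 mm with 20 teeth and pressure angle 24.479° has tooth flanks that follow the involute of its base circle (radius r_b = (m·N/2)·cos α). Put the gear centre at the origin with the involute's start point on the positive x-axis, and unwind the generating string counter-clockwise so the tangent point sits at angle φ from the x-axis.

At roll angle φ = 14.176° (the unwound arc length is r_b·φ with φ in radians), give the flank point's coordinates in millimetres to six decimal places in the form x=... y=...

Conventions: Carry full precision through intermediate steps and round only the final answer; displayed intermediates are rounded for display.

x=46.820992 y=0.228063

single-mesh involute tooth geometry (20T wheel at module 4.994)
pitch radius r_p = m·N/2 = 4.994·20/2 = 49.940000
base radius r_b = r_p·cos α = 49.940000·cos 24.479° = 45.451053
roll angle φ = 14.176° = 0.24741787 rad
x = r_b·(cos φ + φ·sin φ) = 46.820992
y = r_b·(sin φ − φ·cos φ) = 0.228063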